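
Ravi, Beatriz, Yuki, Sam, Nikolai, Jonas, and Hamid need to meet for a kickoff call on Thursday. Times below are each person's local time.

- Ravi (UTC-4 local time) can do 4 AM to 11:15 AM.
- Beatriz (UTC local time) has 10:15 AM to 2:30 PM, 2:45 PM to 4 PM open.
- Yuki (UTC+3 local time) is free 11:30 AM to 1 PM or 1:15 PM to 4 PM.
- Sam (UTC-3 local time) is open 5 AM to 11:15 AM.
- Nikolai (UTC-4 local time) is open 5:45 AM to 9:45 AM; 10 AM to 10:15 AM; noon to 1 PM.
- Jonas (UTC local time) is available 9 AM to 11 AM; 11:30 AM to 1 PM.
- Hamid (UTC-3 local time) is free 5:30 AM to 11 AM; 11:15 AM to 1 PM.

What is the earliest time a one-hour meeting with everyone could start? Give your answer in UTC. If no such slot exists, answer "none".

11:30

Ravi in UTC: 08:00-15:15 (add 4h to convert from UTC-4).
Beatriz in UTC: 10:15-14:30, 14:45-16:00.
Yuki in UTC: 08:30-10:00, 10:15-13:00 (subtract 3h to convert from UTC+3).
Sam in UTC: 08:00-14:15 (add 3h to convert from UTC-3).
Nikolai in UTC: 09:45-13:45, 14:00-14:15, 16:00-17:00 (add 4h to convert from UTC-4).
Jonas in UTC: 09:00-11:00, 11:30-13:00.
Hamid in UTC: 08:30-14:00, 14:15-16:00 (add 3h to convert from UTC-3).
Ravi ∩ Beatriz: 10:15-14:30, 14:45-15:15.
Ravi ∩ Beatriz ∩ Yuki: 10:15-13:00.
Ravi ∩ Beatriz ∩ Yuki ∩ Sam: 10:15-13:00.
Ravi ∩ Beatriz ∩ Yuki ∩ Sam ∩ Nikolai: 10:15-13:00.
Ravi ∩ Beatriz ∩ Yuki ∩ Sam ∩ Nikolai ∩ Jonas: 10:15-11:00, 11:30-13:00.
Ravi ∩ Beatriz ∩ Yuki ∩ Sam ∩ Nikolai ∩ Jonas ∩ Hamid: 10:15-11:00, 11:30-13:00.
The first common window of at least 60 minutes is 11:30-13:00, so the earliest start is 11:30.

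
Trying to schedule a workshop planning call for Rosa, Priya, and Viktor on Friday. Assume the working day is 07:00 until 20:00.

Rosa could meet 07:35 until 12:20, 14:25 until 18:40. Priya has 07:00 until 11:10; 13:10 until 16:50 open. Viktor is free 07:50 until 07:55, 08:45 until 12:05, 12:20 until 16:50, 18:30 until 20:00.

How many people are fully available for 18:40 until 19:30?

Viktor can make the full 18:40-19:30 slot — that's 1.

1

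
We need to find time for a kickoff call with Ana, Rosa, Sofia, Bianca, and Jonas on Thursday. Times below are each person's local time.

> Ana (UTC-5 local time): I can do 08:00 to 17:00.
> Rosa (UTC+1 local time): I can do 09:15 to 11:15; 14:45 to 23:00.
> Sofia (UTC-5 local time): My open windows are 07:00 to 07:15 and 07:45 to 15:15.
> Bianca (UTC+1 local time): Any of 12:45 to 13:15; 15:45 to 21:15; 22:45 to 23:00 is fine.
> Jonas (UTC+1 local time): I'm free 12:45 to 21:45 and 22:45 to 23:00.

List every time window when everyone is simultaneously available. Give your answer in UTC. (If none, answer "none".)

14:45-20:15

Ana in UTC: 13:00-22:00 (add 5h to convert from UTC-5).
Rosa in UTC: 08:15-10:15, 13:45-22:00 (subtract 1h to convert from UTC+1).
Sofia in UTC: 12:00-12:15, 12:45-20:15 (add 5h to convert from UTC-5).
Bianca in UTC: 11:45-12:15, 14:45-20:15, 21:45-22:00 (subtract 1h to convert from UTC+1).
Jonas in UTC: 11:45-20:45, 21:45-22:00 (subtract 1h to convert from UTC+1).
Ana ∩ Rosa: 13:45-22:00.
Ana ∩ Rosa ∩ Sofia: 13:45-20:15.
Ana ∩ Rosa ∩ Sofia ∩ Bianca: 14:45-20:15.
Ana ∩ Rosa ∩ Sofia ∩ Bianca ∩ Jonas: 14:45-20:15.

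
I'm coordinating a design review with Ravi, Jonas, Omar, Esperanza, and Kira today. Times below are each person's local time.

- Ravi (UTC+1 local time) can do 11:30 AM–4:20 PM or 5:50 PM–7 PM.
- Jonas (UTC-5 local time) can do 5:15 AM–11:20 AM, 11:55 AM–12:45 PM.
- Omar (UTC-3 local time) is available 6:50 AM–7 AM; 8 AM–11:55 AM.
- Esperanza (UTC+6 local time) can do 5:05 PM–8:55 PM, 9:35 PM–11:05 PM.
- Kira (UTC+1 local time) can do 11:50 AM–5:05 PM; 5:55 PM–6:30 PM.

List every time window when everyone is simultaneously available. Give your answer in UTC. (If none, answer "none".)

11:05-14:55

Ravi in UTC: 10:30-15:20, 16:50-18:00 (subtract 1h to convert from UTC+1).
Jonas in UTC: 10:15-16:20, 16:55-17:45 (add 5h to convert from UTC-5).
Omar in UTC: 09:50-10:00, 11:00-14:55 (add 3h to convert from UTC-3).
Esperanza in UTC: 11:05-14:55, 15:35-17:05 (subtract 6h to convert from UTC+6).
Kira in UTC: 10:50-16:05, 16:55-17:30 (subtract 1h to convert from UTC+1).
Ravi ∩ Jonas: 10:30-15:20, 16:55-17:45.
Ravi ∩ Jonas ∩ Omar: 11:00-14:55.
Ravi ∩ Jonas ∩ Omar ∩ Esperanza: 11:05-14:55.
Ravi ∩ Jonas ∩ Omar ∩ Esperanza ∩ Kira: 11:05-14:55.
So the common availability across everyone is 11:05-14:55.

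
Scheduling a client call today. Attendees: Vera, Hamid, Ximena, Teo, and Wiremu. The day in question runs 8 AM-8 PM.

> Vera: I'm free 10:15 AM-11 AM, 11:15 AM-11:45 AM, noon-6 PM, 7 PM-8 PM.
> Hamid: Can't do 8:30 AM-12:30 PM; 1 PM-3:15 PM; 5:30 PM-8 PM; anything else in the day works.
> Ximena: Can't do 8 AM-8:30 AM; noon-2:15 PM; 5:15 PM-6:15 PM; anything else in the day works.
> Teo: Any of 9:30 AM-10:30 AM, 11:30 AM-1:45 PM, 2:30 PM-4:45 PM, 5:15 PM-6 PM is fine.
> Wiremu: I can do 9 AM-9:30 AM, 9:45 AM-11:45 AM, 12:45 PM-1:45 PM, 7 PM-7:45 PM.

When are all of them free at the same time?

Vera free: 10:15-11:00, 11:15-11:45, 12:00-18:00, 19:00-20:00.
Hamid free: 08:00-08:30, 12:30-13:00, 15:15-17:30 (invert busy blocks within the working day).
Ximena free: 08:30-12:00, 14:15-17:15, 18:15-20:00 (invert busy blocks within the working day).
Teo free: 09:30-10:30, 11:30-13:45, 14:30-16:45, 17:15-18:00.
Wiremu free: 09:00-09:30, 09:45-11:45, 12:45-13:45, 19:00-19:45.
Vera ∩ Hamid: 12:30-13:00, 15:15-17:30.
Vera ∩ Hamid ∩ Ximena: 15:15-17:15.
Vera ∩ Hamid ∩ Ximena ∩ Teo: 15:15-16:45.
Vera ∩ Hamid ∩ Ximena ∩ Teo ∩ Wiremu: ∅.
There is no time when everyone is free.

none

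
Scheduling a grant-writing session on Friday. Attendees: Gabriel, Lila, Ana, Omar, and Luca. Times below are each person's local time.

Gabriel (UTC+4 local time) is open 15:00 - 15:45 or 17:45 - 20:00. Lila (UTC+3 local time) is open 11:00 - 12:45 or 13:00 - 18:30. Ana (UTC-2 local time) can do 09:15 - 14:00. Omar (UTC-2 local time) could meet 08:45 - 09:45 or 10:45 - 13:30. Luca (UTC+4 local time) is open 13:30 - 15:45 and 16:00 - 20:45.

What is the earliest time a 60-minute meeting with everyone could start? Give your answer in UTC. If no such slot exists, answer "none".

Gabriel in UTC: 11:00-11:45, 13:45-16:00 (subtract 4h to convert from UTC+4).
Lila in UTC: 08:00-09:45, 10:00-15:30 (subtract 3h to convert from UTC+3).
Ana in UTC: 11:15-16:00 (add 2h to convert from UTC-2).
Omar in UTC: 10:45-11:45, 12:45-15:30 (add 2h to convert from UTC-2).
Luca in UTC: 09:30-11:45, 12:00-16:45 (subtract 4h to convert from UTC+4).
Gabriel ∩ Lila: 11:00-11:45, 13:45-15:30.
Gabriel ∩ Lila ∩ Ana: 11:15-11:45, 13:45-15:30.
Gabriel ∩ Lila ∩ Ana ∩ Omar: 11:15-11:45, 13:45-15:30.
Gabriel ∩ Lila ∩ Ana ∩ Omar ∩ Luca: 11:15-11:45, 13:45-15:30.
The first common window of at least 60 minutes is 13:45-15:30, so the earliest start is 13:45.

13:45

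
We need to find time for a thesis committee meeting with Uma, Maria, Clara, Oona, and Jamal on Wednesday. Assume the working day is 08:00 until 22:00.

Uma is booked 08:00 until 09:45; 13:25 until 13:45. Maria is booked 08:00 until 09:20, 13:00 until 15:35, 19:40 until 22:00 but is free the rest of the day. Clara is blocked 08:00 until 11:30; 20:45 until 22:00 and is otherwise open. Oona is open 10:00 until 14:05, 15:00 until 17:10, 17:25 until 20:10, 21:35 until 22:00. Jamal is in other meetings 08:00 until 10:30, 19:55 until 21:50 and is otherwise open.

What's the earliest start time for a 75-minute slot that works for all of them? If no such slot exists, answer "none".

11:30

Uma free: 09:45-13:25, 13:45-22:00 (invert busy blocks within the working day).
Maria free: 09:20-13:00, 15:35-19:40 (invert busy blocks within the working day).
Clara free: 11:30-20:45 (invert busy blocks within the working day).
Oona free: 10:00-14:05, 15:00-17:10, 17:25-20:10, 21:35-22:00.
Jamal free: 10:30-19:55, 21:50-22:00 (invert busy blocks within the working day).
Uma ∩ Maria: 09:45-13:00, 15:35-19:40.
Uma ∩ Maria ∩ Clara: 11:30-13:00, 15:35-19:40.
Uma ∩ Maria ∩ Clara ∩ Oona: 11:30-13:00, 15:35-17:10, 17:25-19:40.
Uma ∩ Maria ∩ Clara ∩ Oona ∩ Jamal: 11:30-13:00, 15:35-17:10, 17:25-19:40.
The first common window of at least 75 minutes is 11:30-13:00, so the earliest start is 11:30.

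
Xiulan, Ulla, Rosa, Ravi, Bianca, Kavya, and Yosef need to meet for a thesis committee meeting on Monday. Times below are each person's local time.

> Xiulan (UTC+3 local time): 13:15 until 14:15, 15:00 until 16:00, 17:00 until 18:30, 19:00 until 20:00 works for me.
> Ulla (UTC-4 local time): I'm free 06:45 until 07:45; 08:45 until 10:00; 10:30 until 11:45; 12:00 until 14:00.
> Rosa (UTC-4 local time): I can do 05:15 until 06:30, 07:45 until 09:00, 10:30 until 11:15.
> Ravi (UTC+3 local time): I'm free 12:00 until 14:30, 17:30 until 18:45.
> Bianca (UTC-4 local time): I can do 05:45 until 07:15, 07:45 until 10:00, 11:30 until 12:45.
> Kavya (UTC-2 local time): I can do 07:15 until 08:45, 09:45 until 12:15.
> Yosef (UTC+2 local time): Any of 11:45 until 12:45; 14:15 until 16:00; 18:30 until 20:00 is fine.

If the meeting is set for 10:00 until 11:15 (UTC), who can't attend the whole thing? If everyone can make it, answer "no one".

Kavya, Rosa, Ulla, Xiulan, Yosef

Xiulan in UTC: 10:15-11:15, 12:00-13:00, 14:00-15:30, 16:00-17:00 (subtract 3h to convert from UTC+3).
Ulla in UTC: 10:45-11:45, 12:45-14:00, 14:30-15:45, 16:00-18:00 (add 4h to convert from UTC-4).
Rosa in UTC: 09:15-10:30, 11:45-13:00, 14:30-15:15 (add 4h to convert from UTC-4).
Ravi in UTC: 09:00-11:30, 14:30-15:45 (subtract 3h to convert from UTC+3).
Bianca in UTC: 09:45-11:15, 11:45-14:00, 15:30-16:45 (add 4h to convert from UTC-4).
Kavya in UTC: 09:15-10:45, 11:45-14:15 (add 2h to convert from UTC-2).
Yosef in UTC: 09:45-10:45, 12:15-14:00, 16:30-18:00 (subtract 2h to convert from UTC+2).
Xiulan: not fully free for 10:00-11:15. Ulla: not fully free for 10:00-11:15. Rosa: not fully free for 10:00-11:15. Ravi: free for 10:00-11:15. Bianca: free for 10:00-11:15. Kavya: not fully free for 10:00-11:15. Yosef: not fully free for 10:00-11:15.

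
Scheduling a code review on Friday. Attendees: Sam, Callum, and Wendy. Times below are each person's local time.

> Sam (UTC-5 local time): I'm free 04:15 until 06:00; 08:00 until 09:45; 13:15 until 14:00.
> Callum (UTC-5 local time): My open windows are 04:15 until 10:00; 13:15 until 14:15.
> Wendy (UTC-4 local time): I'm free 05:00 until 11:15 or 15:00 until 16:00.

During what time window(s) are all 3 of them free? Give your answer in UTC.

09:15-11:00, 13:00-14:45

Sam in UTC: 09:15-11:00, 13:00-14:45, 18:15-19:00 (add 5h to convert from UTC-5).
Callum in UTC: 09:15-15:00, 18:15-19:15 (add 5h to convert from UTC-5).
Wendy in UTC: 09:00-15:15, 19:00-20:00 (add 4h to convert from UTC-4).
Sam ∩ Callum: 09:15-11:00, 13:00-14:45, 18:15-19:00.
Sam ∩ Callum ∩ Wendy: 09:15-11:00, 13:00-14:45.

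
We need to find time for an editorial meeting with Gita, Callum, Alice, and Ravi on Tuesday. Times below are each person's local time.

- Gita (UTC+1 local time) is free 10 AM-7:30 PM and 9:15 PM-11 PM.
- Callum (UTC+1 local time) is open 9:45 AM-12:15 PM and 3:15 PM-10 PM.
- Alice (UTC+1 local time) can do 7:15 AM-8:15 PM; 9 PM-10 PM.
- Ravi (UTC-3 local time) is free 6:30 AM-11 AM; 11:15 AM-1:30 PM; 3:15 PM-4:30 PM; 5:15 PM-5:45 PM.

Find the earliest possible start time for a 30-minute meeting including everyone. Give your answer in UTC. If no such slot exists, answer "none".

Gita in UTC: 09:00-18:30, 20:15-22:00 (subtract 1h to convert from UTC+1).
Callum in UTC: 08:45-11:15, 14:15-21:00 (subtract 1h to convert from UTC+1).
Alice in UTC: 06:15-19:15, 20:00-21:00 (subtract 1h to convert from UTC+1).
Ravi in UTC: 09:30-14:00, 14:15-16:30, 18:15-19:30, 20:15-20:45 (add 3h to convert from UTC-3).
Gita ∩ Callum: 09:00-11:15, 14:15-18:30, 20:15-21:00.
Gita ∩ Callum ∩ Alice: 09:00-11:15, 14:15-18:30, 20:15-21:00.
Gita ∩ Callum ∩ Alice ∩ Ravi: 09:30-11:15, 14:15-16:30, 18:15-18:30, 20:15-20:45.
The first common window of at least 30 minutes is 09:30-11:15, so the earliest start is 09:30.

09:30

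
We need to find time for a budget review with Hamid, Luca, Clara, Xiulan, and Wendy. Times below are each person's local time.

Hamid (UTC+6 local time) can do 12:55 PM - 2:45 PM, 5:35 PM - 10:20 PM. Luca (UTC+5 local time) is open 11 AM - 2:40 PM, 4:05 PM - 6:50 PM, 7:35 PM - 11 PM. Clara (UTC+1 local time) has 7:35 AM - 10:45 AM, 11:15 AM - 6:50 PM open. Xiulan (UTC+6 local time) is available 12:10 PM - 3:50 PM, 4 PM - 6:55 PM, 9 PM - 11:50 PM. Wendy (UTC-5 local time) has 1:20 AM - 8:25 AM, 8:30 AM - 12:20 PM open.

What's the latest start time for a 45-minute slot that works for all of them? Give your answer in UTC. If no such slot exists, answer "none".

15:35

Hamid in UTC: 06:55-08:45, 11:35-16:20 (subtract 6h to convert from UTC+6).
Luca in UTC: 06:00-09:40, 11:05-13:50, 14:35-18:00 (subtract 5h to convert from UTC+5).
Clara in UTC: 06:35-09:45, 10:15-17:50 (subtract 1h to convert from UTC+1).
Xiulan in UTC: 06:10-09:50, 10:00-12:55, 15:00-17:50 (subtract 6h to convert from UTC+6).
Wendy in UTC: 06:20-13:25, 13:30-17:20 (add 5h to convert from UTC-5).
Hamid ∩ Luca: 06:55-08:45, 11:35-13:50, 14:35-16:20.
Hamid ∩ Luca ∩ Clara: 06:55-08:45, 11:35-13:50, 14:35-16:20.
Hamid ∩ Luca ∩ Clara ∩ Xiulan: 06:55-08:45, 11:35-12:55, 15:00-16:20.
Hamid ∩ Luca ∩ Clara ∩ Xiulan ∩ Wendy: 06:55-08:45, 11:35-12:55, 15:00-16:20.
The last common window of at least 45 minutes is 15:00-16:20; a 45-minute meeting can start as late as 15:35 and still end by 16:20.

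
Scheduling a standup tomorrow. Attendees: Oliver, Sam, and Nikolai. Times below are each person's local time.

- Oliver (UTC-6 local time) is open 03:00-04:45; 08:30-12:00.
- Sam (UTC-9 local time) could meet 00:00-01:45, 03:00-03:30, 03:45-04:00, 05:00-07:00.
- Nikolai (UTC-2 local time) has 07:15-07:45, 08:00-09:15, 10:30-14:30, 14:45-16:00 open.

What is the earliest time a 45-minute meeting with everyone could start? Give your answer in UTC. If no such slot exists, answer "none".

Oliver in UTC: 09:00-10:45, 14:30-18:00 (add 6h to convert from UTC-6).
Sam in UTC: 09:00-10:45, 12:00-12:30, 12:45-13:00, 14:00-16:00 (add 9h to convert from UTC-9).
Nikolai in UTC: 09:15-09:45, 10:00-11:15, 12:30-16:30, 16:45-18:00 (add 2h to convert from UTC-2).
Oliver ∩ Sam: 09:00-10:45, 14:30-16:00.
Oliver ∩ Sam ∩ Nikolai: 09:15-09:45, 10:00-10:45, 14:30-16:00.
So the common availability across everyone is 09:15-09:45, 10:00-10:45, 14:30-16:00.
The first common window of at least 45 minutes is 10:00-10:45, so the earliest start is 10:00.

10:00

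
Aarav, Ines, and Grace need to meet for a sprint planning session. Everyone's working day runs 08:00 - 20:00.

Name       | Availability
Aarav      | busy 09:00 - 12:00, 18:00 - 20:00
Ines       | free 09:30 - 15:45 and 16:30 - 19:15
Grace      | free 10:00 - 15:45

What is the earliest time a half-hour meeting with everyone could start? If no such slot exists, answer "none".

12:00

Aarav free: 08:00-09:00, 12:00-18:00 (invert busy blocks within the working day).
Ines free: 09:30-15:45, 16:30-19:15.
Grace free: 10:00-15:45.
Aarav ∩ Ines: 12:00-15:45, 16:30-18:00.
Aarav ∩ Ines ∩ Grace: 12:00-15:45.
The first common window of at least 30 minutes is 12:00-15:45, so the earliest start is 12:00.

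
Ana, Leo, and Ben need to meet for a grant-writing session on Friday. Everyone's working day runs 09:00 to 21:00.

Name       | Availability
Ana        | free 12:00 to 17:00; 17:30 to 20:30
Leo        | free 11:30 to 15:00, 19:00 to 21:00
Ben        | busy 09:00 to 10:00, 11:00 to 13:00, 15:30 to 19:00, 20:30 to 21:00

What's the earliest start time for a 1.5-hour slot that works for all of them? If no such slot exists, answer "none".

Ana free: 12:00-17:00, 17:30-20:30.
Leo free: 11:30-15:00, 19:00-21:00.
Ben free: 10:00-11:00, 13:00-15:30, 19:00-20:30 (invert busy blocks within the working day).
Ana ∩ Leo: 12:00-15:00, 19:00-20:30.
Ana ∩ Leo ∩ Ben: 13:00-15:00, 19:00-20:30.
So the common availability across everyone is 13:00-15:00, 19:00-20:30.
The first common window of at least 90 minutes is 13:00-15:00, so the earliest start is 13:00.

13:00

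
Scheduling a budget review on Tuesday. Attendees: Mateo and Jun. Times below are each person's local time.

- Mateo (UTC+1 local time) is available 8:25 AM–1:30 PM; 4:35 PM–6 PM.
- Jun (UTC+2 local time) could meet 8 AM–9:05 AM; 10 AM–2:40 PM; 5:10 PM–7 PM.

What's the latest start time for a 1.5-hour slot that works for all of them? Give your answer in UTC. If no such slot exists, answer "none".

Mateo in UTC: 07:25-12:30, 15:35-17:00 (subtract 1h to convert from UTC+1).
Jun in UTC: 06:00-07:05, 08:00-12:40, 15:10-17:00 (subtract 2h to convert from UTC+2).
Mateo ∩ Jun: 08:00-12:30, 15:35-17:00.
The last common window of at least 90 minutes is 08:00-12:30; a 90-minute meeting can start as late as 11:00 and still end by 12:30.

11:00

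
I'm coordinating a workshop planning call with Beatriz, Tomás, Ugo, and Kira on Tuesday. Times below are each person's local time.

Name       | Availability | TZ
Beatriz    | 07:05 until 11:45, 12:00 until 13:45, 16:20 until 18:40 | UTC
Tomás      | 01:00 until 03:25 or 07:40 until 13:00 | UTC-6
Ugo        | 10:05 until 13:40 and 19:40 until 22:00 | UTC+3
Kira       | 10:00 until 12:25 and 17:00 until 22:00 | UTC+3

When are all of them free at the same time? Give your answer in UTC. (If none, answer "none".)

07:05-09:25, 16:40-18:40

Beatriz in UTC: 07:05-11:45, 12:00-13:45, 16:20-18:40.
Tomás in UTC: 07:00-09:25, 13:40-19:00 (add 6h to convert from UTC-6).
Ugo in UTC: 07:05-10:40, 16:40-19:00 (subtract 3h to convert from UTC+3).
Kira in UTC: 07:00-09:25, 14:00-19:00 (subtract 3h to convert from UTC+3).
Beatriz ∩ Tomás: 07:05-09:25, 13:40-13:45, 16:20-18:40.
Beatriz ∩ Tomás ∩ Ugo: 07:05-09:25, 16:40-18:40.
Beatriz ∩ Tomás ∩ Ugo ∩ Kira: 07:05-09:25, 16:40-18:40.
So the common availability across everyone is 07:05-09:25, 16:40-18:40.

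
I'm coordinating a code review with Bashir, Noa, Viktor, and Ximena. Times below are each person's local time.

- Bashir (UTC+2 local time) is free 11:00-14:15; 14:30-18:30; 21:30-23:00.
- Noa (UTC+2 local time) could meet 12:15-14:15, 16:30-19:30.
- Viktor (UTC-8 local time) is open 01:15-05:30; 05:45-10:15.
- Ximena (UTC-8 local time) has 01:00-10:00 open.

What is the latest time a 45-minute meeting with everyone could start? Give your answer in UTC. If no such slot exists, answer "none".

15:45

Bashir in UTC: 09:00-12:15, 12:30-16:30, 19:30-21:00 (subtract 2h to convert from UTC+2).
Noa in UTC: 10:15-12:15, 14:30-17:30 (subtract 2h to convert from UTC+2).
Viktor in UTC: 09:15-13:30, 13:45-18:15 (add 8h to convert from UTC-8).
Ximena in UTC: 09:00-18:00 (add 8h to convert from UTC-8).
Bashir ∩ Noa: 10:15-12:15, 14:30-16:30.
Bashir ∩ Noa ∩ Viktor: 10:15-12:15, 14:30-16:30.
Bashir ∩ Noa ∩ Viktor ∩ Ximena: 10:15-12:15, 14:30-16:30.
The last common window of at least 45 minutes is 14:30-16:30; a 45-minute meeting can start as late as 15:45 and still end by 16:30.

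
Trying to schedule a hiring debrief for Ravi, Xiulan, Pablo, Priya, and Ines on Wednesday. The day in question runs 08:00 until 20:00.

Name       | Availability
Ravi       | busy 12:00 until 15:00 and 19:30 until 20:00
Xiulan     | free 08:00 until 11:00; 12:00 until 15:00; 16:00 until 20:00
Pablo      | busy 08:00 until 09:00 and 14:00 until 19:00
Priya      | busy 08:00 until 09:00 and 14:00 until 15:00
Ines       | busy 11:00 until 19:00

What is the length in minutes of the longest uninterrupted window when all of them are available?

120

Ravi free: 08:00-12:00, 15:00-19:30 (invert busy blocks within the working day).
Xiulan free: 08:00-11:00, 12:00-15:00, 16:00-20:00.
Pablo free: 09:00-14:00, 19:00-20:00 (invert busy blocks within the working day).
Priya free: 09:00-14:00, 15:00-20:00 (invert busy blocks within the working day).
Ines free: 08:00-11:00, 19:00-20:00 (invert busy blocks within the working day).
Ravi ∩ Xiulan: 08:00-11:00, 16:00-19:30.
Ravi ∩ Xiulan ∩ Pablo: 09:00-11:00, 19:00-19:30.
Ravi ∩ Xiulan ∩ Pablo ∩ Priya: 09:00-11:00, 19:00-19:30.
Ravi ∩ Xiulan ∩ Pablo ∩ Priya ∩ Ines: 09:00-11:00, 19:00-19:30.
The longest is 09:00-11:00 at 120 minutes.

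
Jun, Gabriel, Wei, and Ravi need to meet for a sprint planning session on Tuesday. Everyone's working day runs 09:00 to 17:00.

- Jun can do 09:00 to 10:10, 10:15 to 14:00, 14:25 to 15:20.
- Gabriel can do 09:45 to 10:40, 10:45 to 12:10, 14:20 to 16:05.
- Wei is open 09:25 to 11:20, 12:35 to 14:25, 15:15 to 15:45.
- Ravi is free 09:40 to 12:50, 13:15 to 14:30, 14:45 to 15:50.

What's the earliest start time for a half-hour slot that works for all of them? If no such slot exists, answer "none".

10:45

Jun ∩ Gabriel: 09:45-10:10, 10:15-10:40, 10:45-12:10, 14:25-15:20.
Jun ∩ Gabriel ∩ Wei: 09:45-10:10, 10:15-10:40, 10:45-11:20, 15:15-15:20.
Jun ∩ Gabriel ∩ Wei ∩ Ravi: 09:45-10:10, 10:15-10:40, 10:45-11:20, 15:15-15:20.
The first common window of at least 30 minutes is 10:45-11:20, so the earliest start is 10:45.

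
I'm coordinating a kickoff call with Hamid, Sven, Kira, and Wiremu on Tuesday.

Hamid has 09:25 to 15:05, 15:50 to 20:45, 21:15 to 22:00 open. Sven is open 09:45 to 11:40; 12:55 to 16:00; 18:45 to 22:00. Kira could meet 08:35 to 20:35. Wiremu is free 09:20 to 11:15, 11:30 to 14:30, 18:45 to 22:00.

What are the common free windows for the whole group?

Hamid ∩ Sven: 09:45-11:40, 12:55-15:05, 15:50-16:00, 18:45-20:45, 21:15-22:00.
Hamid ∩ Sven ∩ Kira: 09:45-11:40, 12:55-15:05, 15:50-16:00, 18:45-20:35.
Hamid ∩ Sven ∩ Kira ∩ Wiremu: 09:45-11:15, 11:30-11:40, 12:55-14:30, 18:45-20:35.
So the common availability across everyone is 09:45-11:15, 11:30-11:40, 12:55-14:30, 18:45-20:35.

09:45-11:15, 11:30-11:40, 12:55-14:30, 18:45-20:35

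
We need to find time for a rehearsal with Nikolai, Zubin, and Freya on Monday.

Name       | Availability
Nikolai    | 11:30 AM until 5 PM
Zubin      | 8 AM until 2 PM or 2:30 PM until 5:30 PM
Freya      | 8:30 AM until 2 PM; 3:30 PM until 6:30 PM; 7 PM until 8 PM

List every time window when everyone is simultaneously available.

11:30-14:00, 15:30-17:00

Nikolai ∩ Zubin: 11:30-14:00, 14:30-17:00.
Nikolai ∩ Zubin ∩ Freya: 11:30-14:00, 15:30-17:00.
So the common availability across everyone is 11:30-14:00, 15:30-17:00.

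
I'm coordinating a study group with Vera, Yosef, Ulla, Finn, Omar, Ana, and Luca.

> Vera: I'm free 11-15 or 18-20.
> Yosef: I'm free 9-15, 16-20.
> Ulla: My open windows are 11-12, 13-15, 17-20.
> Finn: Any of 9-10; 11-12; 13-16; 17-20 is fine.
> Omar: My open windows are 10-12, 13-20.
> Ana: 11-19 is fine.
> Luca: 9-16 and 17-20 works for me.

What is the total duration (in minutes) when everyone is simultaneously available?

240

Vera ∩ Yosef: 11:00-15:00, 18:00-20:00.
Vera ∩ Yosef ∩ Ulla: 11:00-12:00, 13:00-15:00, 18:00-20:00.
Vera ∩ Yosef ∩ Ulla ∩ Finn: 11:00-12:00, 13:00-15:00, 18:00-20:00.
Vera ∩ Yosef ∩ Ulla ∩ Finn ∩ Omar: 11:00-12:00, 13:00-15:00, 18:00-20:00.
Vera ∩ Yosef ∩ Ulla ∩ Finn ∩ Omar ∩ Ana: 11:00-12:00, 13:00-15:00, 18:00-19:00.
Vera ∩ Yosef ∩ Ulla ∩ Finn ∩ Omar ∩ Ana ∩ Luca: 11:00-12:00, 13:00-15:00, 18:00-19:00.
Summing the common windows: 60 + 120 + 60 = 240 minutes.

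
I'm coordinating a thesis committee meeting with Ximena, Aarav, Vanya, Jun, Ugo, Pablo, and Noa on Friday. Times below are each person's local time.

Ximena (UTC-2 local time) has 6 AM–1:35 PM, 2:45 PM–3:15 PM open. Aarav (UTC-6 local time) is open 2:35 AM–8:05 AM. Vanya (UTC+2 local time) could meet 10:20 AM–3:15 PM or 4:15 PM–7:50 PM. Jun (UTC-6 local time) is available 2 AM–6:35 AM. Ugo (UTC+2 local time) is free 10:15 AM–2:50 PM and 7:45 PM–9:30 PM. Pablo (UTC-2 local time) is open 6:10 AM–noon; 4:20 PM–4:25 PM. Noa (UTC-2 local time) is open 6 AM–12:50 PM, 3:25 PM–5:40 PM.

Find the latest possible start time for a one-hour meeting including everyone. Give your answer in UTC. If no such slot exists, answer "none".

Ximena in UTC: 08:00-15:35, 16:45-17:15 (add 2h to convert from UTC-2).
Aarav in UTC: 08:35-14:05 (add 6h to convert from UTC-6).
Vanya in UTC: 08:20-13:15, 14:15-17:50 (subtract 2h to convert from UTC+2).
Jun in UTC: 08:00-12:35 (add 6h to convert from UTC-6).
Ugo in UTC: 08:15-12:50, 17:45-19:30 (subtract 2h to convert from UTC+2).
Pablo in UTC: 08:10-14:00, 18:20-18:25 (add 2h to convert from UTC-2).
Noa in UTC: 08:00-14:50, 17:25-19:40 (add 2h to convert from UTC-2).
Ximena ∩ Aarav: 08:35-14:05.
Ximena ∩ Aarav ∩ Vanya: 08:35-13:15.
Ximena ∩ Aarav ∩ Vanya ∩ Jun: 08:35-12:35.
Ximena ∩ Aarav ∩ Vanya ∩ Jun ∩ Ugo: 08:35-12:35.
Ximena ∩ Aarav ∩ Vanya ∩ Jun ∩ Ugo ∩ Pablo: 08:35-12:35.
Ximena ∩ Aarav ∩ Vanya ∩ Jun ∩ Ugo ∩ Pablo ∩ Noa: 08:35-12:35.
Those are the intersection windows.
The last common window of at least 60 minutes is 08:35-12:35; a 60-minute meeting can start as late as 11:35 and still end by 12:35.

11:35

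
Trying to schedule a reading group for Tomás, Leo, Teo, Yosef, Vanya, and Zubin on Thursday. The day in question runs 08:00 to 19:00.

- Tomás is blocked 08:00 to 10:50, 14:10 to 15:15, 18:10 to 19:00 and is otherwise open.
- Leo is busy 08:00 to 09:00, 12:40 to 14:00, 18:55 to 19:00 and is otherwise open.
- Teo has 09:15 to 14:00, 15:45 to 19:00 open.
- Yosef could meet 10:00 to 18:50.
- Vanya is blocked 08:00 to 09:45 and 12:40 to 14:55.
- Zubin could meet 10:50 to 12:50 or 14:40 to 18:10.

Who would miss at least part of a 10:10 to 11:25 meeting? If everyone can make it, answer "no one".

Tomás, Zubin

Tomás free: 10:50-14:10, 15:15-18:10 (invert busy blocks within the working day).
Leo free: 09:00-12:40, 14:00-18:55 (invert busy blocks within the working day).
Teo free: 09:15-14:00, 15:45-19:00.
Yosef free: 10:00-18:50.
Vanya free: 09:45-12:40, 14:55-19:00 (invert busy blocks within the working day).
Zubin free: 10:50-12:50, 14:40-18:10.
Tomás: not fully free for 10:10-11:25. Leo: free for 10:10-11:25. Teo: free for 10:10-11:25. Yosef: free for 10:10-11:25. Vanya: free for 10:10-11:25. Zubin: not fully free for 10:10-11:25.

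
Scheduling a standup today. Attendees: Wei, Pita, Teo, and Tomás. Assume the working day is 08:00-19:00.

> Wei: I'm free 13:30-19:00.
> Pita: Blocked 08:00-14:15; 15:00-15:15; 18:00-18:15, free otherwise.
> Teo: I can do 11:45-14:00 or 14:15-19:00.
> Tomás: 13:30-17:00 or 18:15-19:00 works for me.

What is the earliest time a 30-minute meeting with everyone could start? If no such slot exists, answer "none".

14:15

Wei free: 13:30-19:00.
Pita free: 14:15-15:00, 15:15-18:00, 18:15-19:00 (invert busy blocks within the working day).
Teo free: 11:45-14:00, 14:15-19:00.
Tomás free: 13:30-17:00, 18:15-19:00.
Wei ∩ Pita: 14:15-15:00, 15:15-18:00, 18:15-19:00.
Wei ∩ Pita ∩ Teo: 14:15-15:00, 15:15-18:00, 18:15-19:00.
Wei ∩ Pita ∩ Teo ∩ Tomás: 14:15-15:00, 15:15-17:00, 18:15-19:00.
The first common window of at least 30 minutes is 14:15-15:00, so the earliest start is 14:15.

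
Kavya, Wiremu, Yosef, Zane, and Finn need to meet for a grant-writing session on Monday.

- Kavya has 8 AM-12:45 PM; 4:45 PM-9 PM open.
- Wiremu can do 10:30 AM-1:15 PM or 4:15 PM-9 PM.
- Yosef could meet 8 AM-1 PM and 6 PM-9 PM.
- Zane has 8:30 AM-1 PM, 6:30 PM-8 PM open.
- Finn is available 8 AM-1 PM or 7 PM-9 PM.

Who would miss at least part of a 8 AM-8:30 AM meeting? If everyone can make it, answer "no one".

Kavya: free for 08:00-08:30. Wiremu: not fully free for 08:00-08:30. Yosef: free for 08:00-08:30. Zane: not fully free for 08:00-08:30. Finn: free for 08:00-08:30.

Wiremu, Zane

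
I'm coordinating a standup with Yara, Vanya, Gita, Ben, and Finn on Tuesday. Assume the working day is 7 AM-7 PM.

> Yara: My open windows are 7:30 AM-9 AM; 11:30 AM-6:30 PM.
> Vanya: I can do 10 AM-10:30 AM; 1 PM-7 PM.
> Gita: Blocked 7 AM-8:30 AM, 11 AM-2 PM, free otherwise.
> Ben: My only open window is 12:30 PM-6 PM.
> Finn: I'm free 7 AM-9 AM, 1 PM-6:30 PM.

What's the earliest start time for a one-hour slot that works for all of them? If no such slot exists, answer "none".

14:00

Yara free: 07:30-09:00, 11:30-18:30.
Vanya free: 10:00-10:30, 13:00-19:00.
Gita free: 08:30-11:00, 14:00-19:00 (invert busy blocks within the working day).
Ben free: 12:30-18:00.
Finn free: 07:00-09:00, 13:00-18:30.
Yara ∩ Vanya: 13:00-18:30.
Yara ∩ Vanya ∩ Gita: 14:00-18:30.
Yara ∩ Vanya ∩ Gita ∩ Ben: 14:00-18:00.
Yara ∩ Vanya ∩ Gita ∩ Ben ∩ Finn: 14:00-18:00.
So the common availability across everyone is 14:00-18:00.
The first common window of at least 60 minutes is 14:00-18:00, so the earliest start is 14:00.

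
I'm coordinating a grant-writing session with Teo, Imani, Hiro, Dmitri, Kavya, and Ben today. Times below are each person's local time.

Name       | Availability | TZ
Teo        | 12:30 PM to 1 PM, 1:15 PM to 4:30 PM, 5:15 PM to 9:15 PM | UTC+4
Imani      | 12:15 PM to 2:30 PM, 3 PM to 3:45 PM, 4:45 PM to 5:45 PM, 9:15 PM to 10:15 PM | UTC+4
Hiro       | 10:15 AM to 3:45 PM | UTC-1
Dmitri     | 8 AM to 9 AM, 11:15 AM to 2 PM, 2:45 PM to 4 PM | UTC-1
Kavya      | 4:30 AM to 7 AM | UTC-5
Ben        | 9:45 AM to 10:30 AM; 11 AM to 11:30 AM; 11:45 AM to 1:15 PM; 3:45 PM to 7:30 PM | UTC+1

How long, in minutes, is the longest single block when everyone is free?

0

Teo in UTC: 08:30-09:00, 09:15-12:30, 13:15-17:15 (subtract 4h to convert from UTC+4).
Imani in UTC: 08:15-10:30, 11:00-11:45, 12:45-13:45, 17:15-18:15 (subtract 4h to convert from UTC+4).
Hiro in UTC: 11:15-16:45 (add 1h to convert from UTC-1).
Dmitri in UTC: 09:00-10:00, 12:15-15:00, 15:45-17:00 (add 1h to convert from UTC-1).
Kavya in UTC: 09:30-12:00 (add 5h to convert from UTC-5).
Ben in UTC: 08:45-09:30, 10:00-10:30, 10:45-12:15, 14:45-18:30 (subtract 1h to convert from UTC+1).
Teo ∩ Imani: 08:30-09:00, 09:15-10:30, 11:00-11:45, 13:15-13:45.
Teo ∩ Imani ∩ Hiro: 11:15-11:45, 13:15-13:45.
Teo ∩ Imani ∩ Hiro ∩ Dmitri: 13:15-13:45.
Teo ∩ Imani ∩ Hiro ∩ Dmitri ∩ Kavya: ∅.
Teo ∩ Imani ∩ Hiro ∩ Dmitri ∩ Kavya ∩ Ben: ∅.
There is no time when everyone is free.
No common window exists, so the longest block is 0 minutes.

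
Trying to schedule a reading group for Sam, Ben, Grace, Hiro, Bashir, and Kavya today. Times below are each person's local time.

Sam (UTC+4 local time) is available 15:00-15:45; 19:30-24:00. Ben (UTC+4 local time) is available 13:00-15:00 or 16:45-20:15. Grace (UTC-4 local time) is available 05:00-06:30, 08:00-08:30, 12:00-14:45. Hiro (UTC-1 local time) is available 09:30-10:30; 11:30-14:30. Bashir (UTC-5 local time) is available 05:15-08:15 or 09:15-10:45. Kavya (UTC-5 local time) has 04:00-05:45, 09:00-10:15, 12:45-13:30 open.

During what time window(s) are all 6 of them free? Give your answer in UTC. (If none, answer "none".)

none

Sam in UTC: 11:00-11:45, 15:30-20:00 (subtract 4h to convert from UTC+4).
Ben in UTC: 09:00-11:00, 12:45-16:15 (subtract 4h to convert from UTC+4).
Grace in UTC: 09:00-10:30, 12:00-12:30, 16:00-18:45 (add 4h to convert from UTC-4).
Hiro in UTC: 10:30-11:30, 12:30-15:30 (add 1h to convert from UTC-1).
Bashir in UTC: 10:15-13:15, 14:15-15:45 (add 5h to convert from UTC-5).
Kavya in UTC: 09:00-10:45, 14:00-15:15, 17:45-18:30 (add 5h to convert from UTC-5).
Sam ∩ Ben: 15:30-16:15.
Sam ∩ Ben ∩ Grace: 16:00-16:15.
Sam ∩ Ben ∩ Grace ∩ Hiro: ∅.
Sam ∩ Ben ∩ Grace ∩ Hiro ∩ Bashir: ∅.
Sam ∩ Ben ∩ Grace ∩ Hiro ∩ Bashir ∩ Kavya: ∅.
There is no time when everyone is free.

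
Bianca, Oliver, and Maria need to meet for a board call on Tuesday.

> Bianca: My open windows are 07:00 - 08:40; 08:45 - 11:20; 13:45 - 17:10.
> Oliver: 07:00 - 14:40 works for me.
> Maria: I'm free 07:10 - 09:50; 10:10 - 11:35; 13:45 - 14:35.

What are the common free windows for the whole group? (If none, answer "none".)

07:10-08:40, 08:45-09:50, 10:10-11:20, 13:45-14:35

Bianca ∩ Oliver: 07:00-08:40, 08:45-11:20, 13:45-14:40.
Bianca ∩ Oliver ∩ Maria: 07:10-08:40, 08:45-09:50, 10:10-11:20, 13:45-14:35.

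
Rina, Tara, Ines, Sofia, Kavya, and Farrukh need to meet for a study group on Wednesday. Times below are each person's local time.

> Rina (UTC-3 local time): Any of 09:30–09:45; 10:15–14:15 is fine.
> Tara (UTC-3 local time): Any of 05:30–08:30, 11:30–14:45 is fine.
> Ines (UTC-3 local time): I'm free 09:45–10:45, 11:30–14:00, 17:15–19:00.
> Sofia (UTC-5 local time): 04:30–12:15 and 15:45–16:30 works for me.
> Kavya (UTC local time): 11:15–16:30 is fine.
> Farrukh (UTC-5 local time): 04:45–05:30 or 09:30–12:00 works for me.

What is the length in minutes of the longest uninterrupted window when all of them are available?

120

Rina in UTC: 12:30-12:45, 13:15-17:15 (add 3h to convert from UTC-3).
Tara in UTC: 08:30-11:30, 14:30-17:45 (add 3h to convert from UTC-3).
Ines in UTC: 12:45-13:45, 14:30-17:00, 20:15-22:00 (add 3h to convert from UTC-3).
Sofia in UTC: 09:30-17:15, 20:45-21:30 (add 5h to convert from UTC-5).
Kavya in UTC: 11:15-16:30.
Farrukh in UTC: 09:45-10:30, 14:30-17:00 (add 5h to convert from UTC-5).
Rina ∩ Tara: 14:30-17:15.
Rina ∩ Tara ∩ Ines: 14:30-17:00.
Rina ∩ Tara ∩ Ines ∩ Sofia: 14:30-17:00.
Rina ∩ Tara ∩ Ines ∩ Sofia ∩ Kavya: 14:30-16:30.
Rina ∩ Tara ∩ Ines ∩ Sofia ∩ Kavya ∩ Farrukh: 14:30-16:30.
The longest is 14:30-16:30 at 120 minutes.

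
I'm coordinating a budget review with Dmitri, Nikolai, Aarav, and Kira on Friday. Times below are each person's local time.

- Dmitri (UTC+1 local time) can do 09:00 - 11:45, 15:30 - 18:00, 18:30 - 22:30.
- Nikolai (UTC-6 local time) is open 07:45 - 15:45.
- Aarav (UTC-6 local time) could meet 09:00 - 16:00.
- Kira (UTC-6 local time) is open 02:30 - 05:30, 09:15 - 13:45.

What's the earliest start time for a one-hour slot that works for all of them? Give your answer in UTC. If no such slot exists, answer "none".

Dmitri in UTC: 08:00-10:45, 14:30-17:00, 17:30-21:30 (subtract 1h to convert from UTC+1).
Nikolai in UTC: 13:45-21:45 (add 6h to convert from UTC-6).
Aarav in UTC: 15:00-22:00 (add 6h to convert from UTC-6).
Kira in UTC: 08:30-11:30, 15:15-19:45 (add 6h to convert from UTC-6).
Dmitri ∩ Nikolai: 14:30-17:00, 17:30-21:30.
Dmitri ∩ Nikolai ∩ Aarav: 15:00-17:00, 17:30-21:30.
Dmitri ∩ Nikolai ∩ Aarav ∩ Kira: 15:15-17:00, 17:30-19:45.
Those are the intersection windows.
The first common window of at least 60 minutes is 15:15-17:00, so the earliest start is 15:15.

15:15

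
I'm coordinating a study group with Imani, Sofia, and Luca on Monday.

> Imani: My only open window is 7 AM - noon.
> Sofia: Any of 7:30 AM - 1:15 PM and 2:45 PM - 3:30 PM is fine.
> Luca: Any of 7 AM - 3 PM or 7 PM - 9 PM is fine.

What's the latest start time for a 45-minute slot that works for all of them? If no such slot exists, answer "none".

Imani ∩ Sofia: 07:30-12:00.
Imani ∩ Sofia ∩ Luca: 07:30-12:00.
The last common window of at least 45 minutes is 07:30-12:00; a 45-minute meeting can start as late as 11:15 and still end by 12:00.

11:15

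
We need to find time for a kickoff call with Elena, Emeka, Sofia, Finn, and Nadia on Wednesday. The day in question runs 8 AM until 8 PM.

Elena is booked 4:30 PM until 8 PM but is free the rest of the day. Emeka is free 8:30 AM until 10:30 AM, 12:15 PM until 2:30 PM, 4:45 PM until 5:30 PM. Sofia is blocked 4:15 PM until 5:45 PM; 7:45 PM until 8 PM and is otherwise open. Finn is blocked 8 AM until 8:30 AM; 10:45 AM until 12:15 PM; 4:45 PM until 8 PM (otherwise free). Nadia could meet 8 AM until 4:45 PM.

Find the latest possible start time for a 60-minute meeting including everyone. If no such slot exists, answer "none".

13:30

Elena free: 08:00-16:30 (invert busy blocks within the working day).
Emeka free: 08:30-10:30, 12:15-14:30, 16:45-17:30.
Sofia free: 08:00-16:15, 17:45-19:45 (invert busy blocks within the working day).
Finn free: 08:30-10:45, 12:15-16:45 (invert busy blocks within the working day).
Nadia free: 08:00-16:45.
Elena ∩ Emeka: 08:30-10:30, 12:15-14:30.
Elena ∩ Emeka ∩ Sofia: 08:30-10:30, 12:15-14:30.
Elena ∩ Emeka ∩ Sofia ∩ Finn: 08:30-10:30, 12:15-14:30.
Elena ∩ Emeka ∩ Sofia ∩ Finn ∩ Nadia: 08:30-10:30, 12:15-14:30.
The last common window of at least 60 minutes is 12:15-14:30; a 60-minute meeting can start as late as 13:30 and still end by 14:30.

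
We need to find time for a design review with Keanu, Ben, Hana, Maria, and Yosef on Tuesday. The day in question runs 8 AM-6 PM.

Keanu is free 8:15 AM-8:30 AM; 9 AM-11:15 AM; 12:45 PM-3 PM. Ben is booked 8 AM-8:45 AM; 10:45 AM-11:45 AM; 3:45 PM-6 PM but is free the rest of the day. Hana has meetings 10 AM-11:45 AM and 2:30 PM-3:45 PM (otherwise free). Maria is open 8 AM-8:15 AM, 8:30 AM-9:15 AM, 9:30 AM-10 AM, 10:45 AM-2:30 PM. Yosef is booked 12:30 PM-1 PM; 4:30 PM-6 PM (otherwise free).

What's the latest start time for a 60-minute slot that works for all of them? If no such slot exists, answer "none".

Keanu free: 08:15-08:30, 09:00-11:15, 12:45-15:00.
Ben free: 08:45-10:45, 11:45-15:45 (invert busy blocks within the working day).
Hana free: 08:00-10:00, 11:45-14:30, 15:45-18:00 (invert busy blocks within the working day).
Maria free: 08:00-08:15, 08:30-09:15, 09:30-10:00, 10:45-14:30.
Yosef free: 08:00-12:30, 13:00-16:30 (invert busy blocks within the working day).
Keanu ∩ Ben: 09:00-10:45, 12:45-15:00.
Keanu ∩ Ben ∩ Hana: 09:00-10:00, 12:45-14:30.
Keanu ∩ Ben ∩ Hana ∩ Maria: 09:00-09:15, 09:30-10:00, 12:45-14:30.
Keanu ∩ Ben ∩ Hana ∩ Maria ∩ Yosef: 09:00-09:15, 09:30-10:00, 13:00-14:30.
The last common window of at least 60 minutes is 13:00-14:30; a 60-minute meeting can start as late as 13:30 and still end by 14:30.

13:30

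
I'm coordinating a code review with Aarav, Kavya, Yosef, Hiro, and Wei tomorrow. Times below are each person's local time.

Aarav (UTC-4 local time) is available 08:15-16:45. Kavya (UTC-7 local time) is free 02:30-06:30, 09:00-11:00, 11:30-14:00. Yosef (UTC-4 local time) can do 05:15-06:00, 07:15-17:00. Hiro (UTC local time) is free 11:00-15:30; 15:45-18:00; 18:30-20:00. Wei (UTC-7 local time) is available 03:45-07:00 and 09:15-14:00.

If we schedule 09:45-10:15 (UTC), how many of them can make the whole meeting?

1

Aarav in UTC: 12:15-20:45 (add 4h to convert from UTC-4).
Kavya in UTC: 09:30-13:30, 16:00-18:00, 18:30-21:00 (add 7h to convert from UTC-7).
Yosef in UTC: 09:15-10:00, 11:15-21:00 (add 4h to convert from UTC-4).
Hiro in UTC: 11:00-15:30, 15:45-18:00, 18:30-20:00.
Wei in UTC: 10:45-14:00, 16:15-21:00 (add 7h to convert from UTC-7).
Kavya can make the full 09:45-10:15 slot — that's 1.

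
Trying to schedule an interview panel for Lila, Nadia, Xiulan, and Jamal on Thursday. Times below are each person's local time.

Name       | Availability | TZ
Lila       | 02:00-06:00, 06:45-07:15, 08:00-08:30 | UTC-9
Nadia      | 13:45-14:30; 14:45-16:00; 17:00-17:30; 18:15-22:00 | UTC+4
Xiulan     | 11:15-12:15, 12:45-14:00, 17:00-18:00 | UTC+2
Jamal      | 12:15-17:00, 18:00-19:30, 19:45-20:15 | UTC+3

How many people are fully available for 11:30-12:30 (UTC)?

Lila in UTC: 11:00-15:00, 15:45-16:15, 17:00-17:30 (add 9h to convert from UTC-9).
Nadia in UTC: 09:45-10:30, 10:45-12:00, 13:00-13:30, 14:15-18:00 (subtract 4h to convert from UTC+4).
Xiulan in UTC: 09:15-10:15, 10:45-12:00, 15:00-16:00 (subtract 2h to convert from UTC+2).
Jamal in UTC: 09:15-14:00, 15:00-16:30, 16:45-17:15 (subtract 3h to convert from UTC+3).
Lila and Jamal can make the full 11:30-12:30 slot — that's 2.

2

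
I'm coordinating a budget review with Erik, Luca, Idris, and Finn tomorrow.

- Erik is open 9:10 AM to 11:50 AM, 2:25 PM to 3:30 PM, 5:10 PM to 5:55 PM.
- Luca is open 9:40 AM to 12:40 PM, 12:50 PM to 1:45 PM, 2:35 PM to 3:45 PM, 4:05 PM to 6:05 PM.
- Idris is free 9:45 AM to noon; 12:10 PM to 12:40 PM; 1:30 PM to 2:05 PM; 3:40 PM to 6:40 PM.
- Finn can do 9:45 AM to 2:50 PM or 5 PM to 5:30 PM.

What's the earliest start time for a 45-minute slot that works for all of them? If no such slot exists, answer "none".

09:45

Erik ∩ Luca: 09:40-11:50, 14:35-15:30, 17:10-17:55.
Erik ∩ Luca ∩ Idris: 09:45-11:50, 17:10-17:55.
Erik ∩ Luca ∩ Idris ∩ Finn: 09:45-11:50, 17:10-17:30.
The first common window of at least 45 minutes is 09:45-11:50, so the earliest start is 09:45.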